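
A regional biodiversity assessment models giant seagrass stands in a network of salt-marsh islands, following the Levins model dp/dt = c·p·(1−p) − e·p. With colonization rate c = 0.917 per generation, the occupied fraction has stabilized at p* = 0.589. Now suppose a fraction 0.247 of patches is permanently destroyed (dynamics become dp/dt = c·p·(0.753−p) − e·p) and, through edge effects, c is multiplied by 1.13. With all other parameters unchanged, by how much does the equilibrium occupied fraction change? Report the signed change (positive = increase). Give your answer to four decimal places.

Balance c(1−p*) = e gives e = 0.917×(1 − 0.58900) = 0.37689.
New p* = 0.753 − e/c = 0.753 − 0.37689/1.03621 = 0.38928.
Δp* = 0.38928 − 0.58900 = -0.19972.

-0.1997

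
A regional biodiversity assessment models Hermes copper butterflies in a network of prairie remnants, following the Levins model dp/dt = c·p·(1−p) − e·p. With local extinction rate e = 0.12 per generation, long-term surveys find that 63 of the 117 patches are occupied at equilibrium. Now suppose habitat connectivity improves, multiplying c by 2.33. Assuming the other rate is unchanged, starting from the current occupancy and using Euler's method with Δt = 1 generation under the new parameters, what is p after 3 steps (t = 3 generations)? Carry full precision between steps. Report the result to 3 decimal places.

0.738

Observed p* = 63/117 = 0.53846.
Balance c(1−p*) = e gives c = e/(1 − 0.53846) = 0.12/0.46154 = 0.26000.
Starting from p₀ = 0.53846; update p ← p + (dp/dt)·Δt with the new parameters.
p: 0.53846 → 0.62440  (Δp = +0.08594)
p: 0.62440 → 0.69155  (Δp = +0.06715)
p: 0.69155 → 0.73778  (Δp = +0.04624)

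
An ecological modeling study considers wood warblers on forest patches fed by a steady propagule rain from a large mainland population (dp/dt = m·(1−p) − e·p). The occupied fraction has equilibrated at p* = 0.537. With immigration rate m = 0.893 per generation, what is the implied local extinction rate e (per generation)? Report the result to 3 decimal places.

At equilibrium m(1−p*) = e·p*, so e = m(1−p*)/p*.
e = 0.893 × 0.4630 / 0.537 = 0.7699.

0.770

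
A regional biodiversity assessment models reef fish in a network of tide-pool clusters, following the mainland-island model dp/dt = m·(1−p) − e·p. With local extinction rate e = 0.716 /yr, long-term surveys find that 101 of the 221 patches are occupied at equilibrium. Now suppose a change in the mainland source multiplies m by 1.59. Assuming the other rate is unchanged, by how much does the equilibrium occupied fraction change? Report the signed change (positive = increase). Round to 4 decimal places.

Observed p* = 101/221 = 0.45701.
Balance m(1−p*) = e·p* gives m = e·p*/(1−p*) = 0.716×0.45701/0.54299 = 0.60262.
New p* = m/(m+e) = 0.95817/(0.95817+0.71600) = 0.57233.
Δp* = 0.57233 − 0.45701 = +0.11532.

0.1153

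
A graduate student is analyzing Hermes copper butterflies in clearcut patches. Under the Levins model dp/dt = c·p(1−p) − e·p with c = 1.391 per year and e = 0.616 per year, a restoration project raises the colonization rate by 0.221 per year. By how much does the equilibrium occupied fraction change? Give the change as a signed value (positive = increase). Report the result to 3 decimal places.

0.061

Before: p* = 1 − 0.616/1.391 = 0.5572.
After the change, c = 1.612, e = 0.616, so p* = 1 − 0.616/1.612 = 0.6179.
Δp* = 0.6179 − 0.5572 = +0.0607.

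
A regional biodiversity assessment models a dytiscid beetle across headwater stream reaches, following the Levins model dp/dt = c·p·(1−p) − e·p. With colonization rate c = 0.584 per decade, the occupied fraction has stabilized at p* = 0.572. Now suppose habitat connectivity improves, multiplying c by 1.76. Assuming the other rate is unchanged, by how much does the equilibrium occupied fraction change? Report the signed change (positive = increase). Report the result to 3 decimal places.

0.185

Balance c(1−p*) = e gives e = 0.584×(1 − 0.57200) = 0.24995.
New p* = 1 − e/c = 1 − 0.24995/1.02784 = 0.75682.
Δp* = 0.75682 − 0.57200 = +0.18482.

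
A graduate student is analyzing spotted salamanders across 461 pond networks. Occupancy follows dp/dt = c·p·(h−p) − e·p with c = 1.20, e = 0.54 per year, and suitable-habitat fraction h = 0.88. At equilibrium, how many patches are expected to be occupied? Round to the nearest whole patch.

198

p* = h − e/c = 0.88 − 0.4500 = 0.4300.
Expected occupied patches = N × p* = 461 × 0.4300 = 198.23 ≈ 198.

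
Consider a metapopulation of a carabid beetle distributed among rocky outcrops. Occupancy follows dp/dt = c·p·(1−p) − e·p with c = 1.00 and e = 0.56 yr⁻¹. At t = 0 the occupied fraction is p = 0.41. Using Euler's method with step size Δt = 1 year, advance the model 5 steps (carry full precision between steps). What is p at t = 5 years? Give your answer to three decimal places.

Update rule: p ← p + [c·p·(1−p) − e·p]·Δt with Δt = 1.
step 1: Δp = +0.01230, p = 0.42230
step 2: Δp = +0.00747, p = 0.42977
step 3: Δp = +0.00439, p = 0.43417
step 4: Δp = +0.00253, p = 0.43670
step 5: Δp = +0.00144, p = 0.43814

0.438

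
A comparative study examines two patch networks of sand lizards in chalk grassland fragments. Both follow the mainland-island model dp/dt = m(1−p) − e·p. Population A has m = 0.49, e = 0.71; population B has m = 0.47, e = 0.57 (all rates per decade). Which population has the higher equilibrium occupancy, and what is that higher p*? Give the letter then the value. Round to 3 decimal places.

B, 0.452

A: p*_A = m/(m+e) = 0.49/1.2000 = 0.4083.
B: p*_B = 0.47/1.0400 = 0.4519.
B is higher at 0.4519.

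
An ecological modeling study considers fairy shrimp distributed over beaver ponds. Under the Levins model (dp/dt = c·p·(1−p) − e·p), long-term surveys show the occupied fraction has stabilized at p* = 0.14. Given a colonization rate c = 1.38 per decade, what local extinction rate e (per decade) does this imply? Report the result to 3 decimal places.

1.187

At equilibrium c(1−p*) = e.
e = 1.38 × (1 − 0.14) = 1.38 × 0.8600 = 1.1868.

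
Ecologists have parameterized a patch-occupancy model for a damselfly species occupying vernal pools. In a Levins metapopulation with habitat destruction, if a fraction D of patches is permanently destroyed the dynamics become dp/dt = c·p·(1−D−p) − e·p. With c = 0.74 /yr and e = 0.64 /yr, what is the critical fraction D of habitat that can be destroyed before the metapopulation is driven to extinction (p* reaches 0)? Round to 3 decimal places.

The nontrivial equilibrium is p* = (1−D) − e/c; extinction occurs when this hits zero.
So D_crit = 1 − e/c = 1 − 0.64/0.74 = 1 − 0.8649 = 0.1351.
Note this equals the original equilibrium occupancy — the Levins extinction-debt result.

0.135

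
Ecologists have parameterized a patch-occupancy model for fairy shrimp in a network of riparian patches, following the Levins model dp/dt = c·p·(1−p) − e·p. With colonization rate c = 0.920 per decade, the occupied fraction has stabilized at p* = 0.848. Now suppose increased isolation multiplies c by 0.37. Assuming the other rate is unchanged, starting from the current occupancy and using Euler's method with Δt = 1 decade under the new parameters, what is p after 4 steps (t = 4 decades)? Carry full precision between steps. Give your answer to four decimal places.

0.6673

Balance c(1−p*) = e gives e = 0.920×(1 − 0.84800) = 0.13984.
Starting from p₀ = 0.84800; update p ← p + (dp/dt)·Δt with the new parameters.
step 1: Δp = -0.07471, p = 0.77329
step 2: Δp = -0.04846, p = 0.72483
step 3: Δp = -0.03347, p = 0.69136
step 4: Δp = -0.02405, p = 0.66732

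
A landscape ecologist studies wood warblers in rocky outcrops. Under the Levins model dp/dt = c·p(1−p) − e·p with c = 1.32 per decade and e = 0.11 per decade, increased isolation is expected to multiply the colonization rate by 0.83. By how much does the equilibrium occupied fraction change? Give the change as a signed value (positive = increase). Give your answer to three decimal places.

Before: p* = 1 − 0.11/1.32 = 0.9167.
After the change, c = 1.0956, e = 0.11, so p* = 1 − 0.11/1.0956 = 0.8996.
Δp* = 0.8996 − 0.9167 = -0.0171.

-0.017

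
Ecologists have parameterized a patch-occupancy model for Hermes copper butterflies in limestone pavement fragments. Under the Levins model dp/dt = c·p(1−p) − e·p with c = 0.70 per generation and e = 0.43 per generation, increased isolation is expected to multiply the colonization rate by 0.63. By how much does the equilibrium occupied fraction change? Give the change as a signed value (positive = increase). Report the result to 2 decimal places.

-0.36

Before: p* = 1 − 0.43/0.70 = 0.3857.
After the change, c = 0.441, e = 0.43, so p* = 1 − 0.43/0.441 = 0.0249.
Δp* = 0.0249 − 0.3857 = -0.3608.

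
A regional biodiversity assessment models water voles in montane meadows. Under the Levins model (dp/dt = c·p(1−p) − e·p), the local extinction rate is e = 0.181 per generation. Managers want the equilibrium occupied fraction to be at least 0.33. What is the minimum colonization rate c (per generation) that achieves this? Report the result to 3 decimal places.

0.270

p* = 1 − e/c ≥ 0.33 requires e/c ≤ 0.6700, i.e. c ≥ e/0.6700.
c_min = 0.181/0.6700 = 0.2701.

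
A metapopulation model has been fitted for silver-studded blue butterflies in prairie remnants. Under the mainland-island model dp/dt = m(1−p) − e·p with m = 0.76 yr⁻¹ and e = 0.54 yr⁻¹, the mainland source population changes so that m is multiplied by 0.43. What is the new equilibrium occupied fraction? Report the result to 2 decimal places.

0.38

Before: p* = 0.76/(0.76+0.54) = 0.5846.
After: m = 0.3268, e = 0.54; p* = 0.3268/0.8668 = 0.3770.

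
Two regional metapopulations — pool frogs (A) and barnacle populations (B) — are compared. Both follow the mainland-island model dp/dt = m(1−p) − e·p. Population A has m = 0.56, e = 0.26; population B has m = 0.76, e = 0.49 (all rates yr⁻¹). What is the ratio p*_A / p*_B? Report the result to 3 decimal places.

1.123

A: p*_A = m/(m+e) = 0.56/0.8200 = 0.6829.
B: p*_B = 0.76/1.2500 = 0.6080.
p*_A / p*_B = 0.6829/0.6080 = 1.1232.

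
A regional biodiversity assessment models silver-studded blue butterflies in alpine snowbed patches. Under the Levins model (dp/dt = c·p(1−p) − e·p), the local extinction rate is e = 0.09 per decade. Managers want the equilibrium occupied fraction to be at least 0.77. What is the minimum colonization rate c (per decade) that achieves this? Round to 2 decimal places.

p* = 1 − e/c ≥ 0.77 requires e/c ≤ 0.2300, i.e. c ≥ e/0.2300.
c_min = 0.09/0.2300 = 0.3913.

0.39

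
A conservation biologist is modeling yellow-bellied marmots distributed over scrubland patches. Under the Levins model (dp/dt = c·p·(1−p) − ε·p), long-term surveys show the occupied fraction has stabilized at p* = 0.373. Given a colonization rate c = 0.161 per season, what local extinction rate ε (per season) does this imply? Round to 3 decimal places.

0.101

At equilibrium c(1−p*) = ε.
ε = 0.161 × (1 − 0.373) = 0.161 × 0.6270 = 0.1009.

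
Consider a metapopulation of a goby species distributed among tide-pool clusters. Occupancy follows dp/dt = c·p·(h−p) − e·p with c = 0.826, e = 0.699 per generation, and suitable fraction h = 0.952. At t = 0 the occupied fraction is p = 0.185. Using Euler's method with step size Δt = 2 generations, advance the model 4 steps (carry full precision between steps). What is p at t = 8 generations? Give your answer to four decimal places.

0.1295

Update rule: p ← p + [c·p·(h−p) − e·p]·Δt with Δt = 2.
  1  |  dp/dt·Δt = -0.024219  |  p_1 = 0.160781
  2  |  dp/dt·Δt = -0.014616  |  p_2 = 0.146165
  3  |  dp/dt·Δt = -0.009758  |  p_3 = 0.136407
  4  |  dp/dt·Δt = -0.006908  |  p_4 = 0.129499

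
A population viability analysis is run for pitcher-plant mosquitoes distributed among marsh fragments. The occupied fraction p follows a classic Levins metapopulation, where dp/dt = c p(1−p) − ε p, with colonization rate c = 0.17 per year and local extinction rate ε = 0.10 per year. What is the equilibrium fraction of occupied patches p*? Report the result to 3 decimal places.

0.412

At equilibrium, colonization balances extinction: c·p*·(1−p*) = ε·p*.
So p* = 1 − ε/c = 1 − 0.10/0.17 = 1 − 0.5882 = 0.4118.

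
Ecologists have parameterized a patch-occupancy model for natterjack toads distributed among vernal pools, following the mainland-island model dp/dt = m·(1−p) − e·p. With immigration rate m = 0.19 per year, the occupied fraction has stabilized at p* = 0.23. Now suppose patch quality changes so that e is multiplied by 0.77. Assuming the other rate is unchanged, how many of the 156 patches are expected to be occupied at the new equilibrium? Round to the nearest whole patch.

Balance m(1−p*) = e·p* gives e = m(1−p*)/p* = 0.19×0.77000/0.23000 = 0.63609.
New p* = m/(m+e) = 0.19000/(0.19000+0.48979) = 0.27950.
Expected occupied = 156 × 0.27950 = 43.60 ≈ 44.

44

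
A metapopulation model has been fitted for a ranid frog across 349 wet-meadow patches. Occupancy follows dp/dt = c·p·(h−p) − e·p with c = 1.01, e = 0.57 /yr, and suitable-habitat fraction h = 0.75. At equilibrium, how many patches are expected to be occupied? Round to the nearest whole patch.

65

p* = h − e/c = 0.75 − 0.5644 = 0.1856.
Expected occupied patches = N × p* = 349 × 0.1856 = 64.79 ≈ 65.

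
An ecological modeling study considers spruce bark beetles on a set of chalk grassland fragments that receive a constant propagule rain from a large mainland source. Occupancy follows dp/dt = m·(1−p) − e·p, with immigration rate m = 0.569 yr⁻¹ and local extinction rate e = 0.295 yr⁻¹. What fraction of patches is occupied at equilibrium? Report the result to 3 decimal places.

Setting dp/dt = 0: m − m·p* = e·p*, so m = (m+e)·p*.
p* = m/(m+e) = 0.569/(0.569+0.295) = 0.569/0.8640 = 0.6586.

0.659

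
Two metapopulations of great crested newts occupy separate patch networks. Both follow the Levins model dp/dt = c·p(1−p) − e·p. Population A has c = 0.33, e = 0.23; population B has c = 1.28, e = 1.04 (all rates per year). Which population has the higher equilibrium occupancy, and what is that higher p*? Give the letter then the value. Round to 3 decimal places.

A, 0.303

A: p*_A = 1 − 0.23/0.33 = 0.3030.
B: p*_B = 1 − 1.04/1.28 = 0.1875.
A is higher at 0.3030.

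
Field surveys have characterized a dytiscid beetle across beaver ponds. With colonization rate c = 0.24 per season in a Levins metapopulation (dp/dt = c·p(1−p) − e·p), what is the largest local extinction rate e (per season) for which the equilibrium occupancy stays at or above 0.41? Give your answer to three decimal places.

0.142

1 − e/c ≥ 0.41 ⇒ e ≤ c(1 − 0.41) = 0.24 × 0.5900.
e_max = 0.1416.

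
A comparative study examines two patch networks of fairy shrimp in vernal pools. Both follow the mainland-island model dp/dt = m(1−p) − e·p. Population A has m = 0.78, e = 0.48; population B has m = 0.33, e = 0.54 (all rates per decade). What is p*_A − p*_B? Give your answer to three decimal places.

A: p*_A = m/(m+e) = 0.78/1.2600 = 0.6190.
B: p*_B = 0.33/0.8700 = 0.3793.
p*_A − p*_B = 0.6190 − 0.3793 = 0.2397.

0.240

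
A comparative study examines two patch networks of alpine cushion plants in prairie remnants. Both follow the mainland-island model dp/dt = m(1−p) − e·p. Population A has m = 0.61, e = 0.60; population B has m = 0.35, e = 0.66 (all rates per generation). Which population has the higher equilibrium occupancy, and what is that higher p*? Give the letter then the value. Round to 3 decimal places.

A, 0.504

A: p*_A = m/(m+e) = 0.61/1.2100 = 0.5041.
B: p*_B = 0.35/1.0100 = 0.3465.
A is higher at 0.5041.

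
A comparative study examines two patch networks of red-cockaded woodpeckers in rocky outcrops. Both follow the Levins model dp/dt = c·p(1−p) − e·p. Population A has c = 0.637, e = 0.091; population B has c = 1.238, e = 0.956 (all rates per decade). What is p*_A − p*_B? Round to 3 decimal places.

A: p*_A = 1 − 0.091/0.637 = 0.8571.
B: p*_B = 1 − 0.956/1.238 = 0.2278.
p*_A − p*_B = 0.8571 − 0.2278 = 0.6294.

0.629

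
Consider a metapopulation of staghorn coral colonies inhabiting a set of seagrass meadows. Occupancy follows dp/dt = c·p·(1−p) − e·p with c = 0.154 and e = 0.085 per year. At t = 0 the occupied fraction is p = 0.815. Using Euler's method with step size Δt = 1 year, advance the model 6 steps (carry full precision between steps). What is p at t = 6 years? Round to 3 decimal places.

Update rule: p ← p + [c·p·(1−p) − e·p]·Δt with Δt = 1.
t = 1: p = 0.81500 + (-0.04606) = 0.76894
t = 2: p = 0.76894 + (-0.03800) = 0.73095
t = 3: p = 0.73095 + (-0.03184) = 0.69910
t = 4: p = 0.69910 + (-0.02703) = 0.67207
t = 5: p = 0.67207 + (-0.02319) = 0.64889
t = 6: p = 0.64889 + (-0.02007) = 0.62882

0.629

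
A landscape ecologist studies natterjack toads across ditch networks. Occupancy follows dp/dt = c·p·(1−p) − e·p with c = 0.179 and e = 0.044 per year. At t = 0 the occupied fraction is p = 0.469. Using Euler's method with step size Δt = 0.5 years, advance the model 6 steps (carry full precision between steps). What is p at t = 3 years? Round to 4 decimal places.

Update rule: p ← p + [c·p·(1−p) − e·p]·Δt with Δt = 0.5.
t = 0.5: p = 0.46900 + (+0.01197) = 0.48097
t = 1: p = 0.48097 + (+0.01176) = 0.49273
t = 1.5: p = 0.49273 + (+0.01153) = 0.50426
t = 2: p = 0.50426 + (+0.01128) = 0.51554
t = 2.5: p = 0.51554 + (+0.01101) = 0.52655
t = 3: p = 0.52655 + (+0.01073) = 0.53728

0.5373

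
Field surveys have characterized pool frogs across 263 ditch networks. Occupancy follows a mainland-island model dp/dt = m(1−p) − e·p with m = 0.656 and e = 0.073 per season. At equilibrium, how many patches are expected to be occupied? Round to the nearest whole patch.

237

p* = m/(m+e) = 0.656/0.7290 = 0.8999.
Expected occupied patches = N × p* = 263 × 0.8999 = 236.66 ≈ 237.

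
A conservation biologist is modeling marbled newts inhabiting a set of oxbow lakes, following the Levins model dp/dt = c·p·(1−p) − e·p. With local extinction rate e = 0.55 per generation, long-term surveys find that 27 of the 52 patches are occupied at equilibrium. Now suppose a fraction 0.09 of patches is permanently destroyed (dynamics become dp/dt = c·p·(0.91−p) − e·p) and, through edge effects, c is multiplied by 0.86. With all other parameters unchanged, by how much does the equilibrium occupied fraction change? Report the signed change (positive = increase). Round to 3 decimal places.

Observed p* = 27/52 = 0.51923.
Balance c(1−p*) = e gives c = e/(1 − 0.51923) = 0.55/0.48077 = 1.14400.
New p* = 0.91 − e/c = 0.91 − 0.55000/0.98384 = 0.35097.
Δp* = 0.35097 − 0.51923 = -0.16826.

-0.168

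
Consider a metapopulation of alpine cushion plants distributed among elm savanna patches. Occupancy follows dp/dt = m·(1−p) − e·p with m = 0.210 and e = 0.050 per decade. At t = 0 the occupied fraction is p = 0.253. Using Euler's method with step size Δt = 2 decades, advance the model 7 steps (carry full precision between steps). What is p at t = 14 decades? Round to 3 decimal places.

Update rule: p ← p + [m·(1−p) − e·p]·Δt with Δt = 2.
p: 0.25300 → 0.54144  (Δp = +0.28844)
p: 0.54144 → 0.67989  (Δp = +0.13845)
p: 0.67989 → 0.74635  (Δp = +0.06646)
p: 0.74635 → 0.77825  (Δp = +0.03190)
p: 0.77825 → 0.79356  (Δp = +0.01531)
p: 0.79356 → 0.80091  (Δp = +0.00735)
p: 0.80091 → 0.80444  (Δp = +0.00353)

0.804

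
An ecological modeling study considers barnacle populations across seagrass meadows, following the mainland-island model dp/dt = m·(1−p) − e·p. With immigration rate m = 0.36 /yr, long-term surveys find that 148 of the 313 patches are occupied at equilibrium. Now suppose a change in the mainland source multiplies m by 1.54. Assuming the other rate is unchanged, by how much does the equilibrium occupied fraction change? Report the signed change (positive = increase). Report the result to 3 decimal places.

Observed p* = 148/313 = 0.47284.
Balance m(1−p*) = e·p* gives e = m(1−p*)/p* = 0.36×0.52716/0.47284 = 0.40136.
New p* = m/(m+e) = 0.55440/(0.55440+0.40136) = 0.58006.
Δp* = 0.58006 − 0.47284 = +0.10722.

0.107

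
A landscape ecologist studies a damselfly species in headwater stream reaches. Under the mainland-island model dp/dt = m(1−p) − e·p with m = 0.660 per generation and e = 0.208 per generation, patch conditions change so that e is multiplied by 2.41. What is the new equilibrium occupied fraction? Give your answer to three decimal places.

0.568

Before: p* = 0.660/(0.660+0.208) = 0.7604.
After: m = 0.66, e = 0.50128; p* = 0.66/1.1613 = 0.5683.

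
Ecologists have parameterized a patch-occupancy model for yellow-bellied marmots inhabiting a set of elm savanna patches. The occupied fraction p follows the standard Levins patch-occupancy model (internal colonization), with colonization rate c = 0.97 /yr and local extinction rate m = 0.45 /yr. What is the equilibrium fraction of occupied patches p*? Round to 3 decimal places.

At equilibrium, colonization balances extinction: c·p*·(1−p*) = m·p*.
So p* = 1 − m/c = 1 − 0.45/0.97 = 1 − 0.4639 = 0.5361.

0.536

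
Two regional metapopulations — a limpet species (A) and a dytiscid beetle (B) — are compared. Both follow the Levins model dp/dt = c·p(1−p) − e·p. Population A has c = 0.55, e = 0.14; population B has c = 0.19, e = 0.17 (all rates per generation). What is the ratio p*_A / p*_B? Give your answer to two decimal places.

7.08

A: p*_A = 1 − 0.14/0.55 = 0.7455.
B: p*_B = 1 − 0.17/0.19 = 0.1053.
p*_A / p*_B = 0.7455/0.1053 = 7.0818.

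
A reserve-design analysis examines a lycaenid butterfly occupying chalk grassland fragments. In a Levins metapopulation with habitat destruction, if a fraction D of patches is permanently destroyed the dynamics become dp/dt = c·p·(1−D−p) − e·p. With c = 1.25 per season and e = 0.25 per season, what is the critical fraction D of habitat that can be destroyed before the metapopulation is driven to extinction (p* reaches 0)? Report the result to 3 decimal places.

The nontrivial equilibrium is p* = (1−D) − e/c; extinction occurs when this hits zero.
So D_crit = 1 − e/c = 1 − 0.25/1.25 = 1 − 0.2000 = 0.8000.
This equals the undisturbed p*, a classic result of Lande's extension.

0.800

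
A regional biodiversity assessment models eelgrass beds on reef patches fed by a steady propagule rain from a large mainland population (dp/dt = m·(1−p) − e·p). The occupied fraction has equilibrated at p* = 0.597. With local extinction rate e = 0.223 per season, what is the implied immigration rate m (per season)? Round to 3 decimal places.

At equilibrium m(1−p*) = e·p*, so m = e·p*/(1−p*).
m = 0.223 × 0.597 / 0.4030 = 0.1331/0.4030 = 0.3303.

0.330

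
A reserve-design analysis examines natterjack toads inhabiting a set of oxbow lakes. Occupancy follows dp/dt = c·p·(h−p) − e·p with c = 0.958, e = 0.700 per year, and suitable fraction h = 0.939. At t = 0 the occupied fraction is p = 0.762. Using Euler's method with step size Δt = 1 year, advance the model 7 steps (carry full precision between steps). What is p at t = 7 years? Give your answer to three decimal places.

Update rule: p ← p + [c·p·(h−p) − e·p]·Δt with Δt = 1.
p: 0.76200 → 0.35781  (Δp = -0.40419)
p: 0.35781 → 0.30656  (Δp = -0.05125)
p: 0.30656 → 0.27771  (Δp = -0.02886)
p: 0.27771 → 0.25925  (Δp = -0.01846)
p: 0.25925 → 0.24660  (Δp = -0.01265)
p: 0.24660 → 0.23755  (Δp = -0.00904)
p: 0.23755 → 0.23090  (Δp = -0.00665)

0.231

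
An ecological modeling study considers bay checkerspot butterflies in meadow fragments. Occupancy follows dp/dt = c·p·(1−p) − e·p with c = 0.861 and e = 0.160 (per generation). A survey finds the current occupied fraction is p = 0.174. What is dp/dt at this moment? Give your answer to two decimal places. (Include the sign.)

0.10

Colonization term: c·p·(1−p) = 0.861×0.174×0.8260 = 0.12375.
Extinction term: e·p = 0.02784.
dp/dt = 0.12375 − 0.02784 = 0.09591.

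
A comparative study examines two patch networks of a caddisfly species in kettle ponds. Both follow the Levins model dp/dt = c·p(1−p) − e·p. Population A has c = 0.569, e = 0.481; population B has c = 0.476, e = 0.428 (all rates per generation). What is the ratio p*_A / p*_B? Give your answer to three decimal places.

1.534

A: p*_A = 1 − 0.481/0.569 = 0.1547.
B: p*_B = 1 − 0.428/0.476 = 0.1008.
p*_A / p*_B = 0.1547/0.1008 = 1.5337.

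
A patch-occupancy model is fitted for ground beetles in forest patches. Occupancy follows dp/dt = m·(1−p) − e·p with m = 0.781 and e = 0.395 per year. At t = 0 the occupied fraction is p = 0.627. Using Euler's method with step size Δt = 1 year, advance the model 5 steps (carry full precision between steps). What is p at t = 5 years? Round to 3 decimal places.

0.664

Update rule: p ← p + [m·(1−p) − e·p]·Δt with Δt = 1.
  1  |  dp/dt·Δt = +0.043648  |  p_1 = 0.670648
  2  |  dp/dt·Δt = -0.007682  |  p_2 = 0.662966
  3  |  dp/dt·Δt = +0.001352  |  p_3 = 0.664318
  4  |  dp/dt·Δt = -0.000238  |  p_4 = 0.664080
  5  |  dp/dt·Δt = +0.000042  |  p_5 = 0.664122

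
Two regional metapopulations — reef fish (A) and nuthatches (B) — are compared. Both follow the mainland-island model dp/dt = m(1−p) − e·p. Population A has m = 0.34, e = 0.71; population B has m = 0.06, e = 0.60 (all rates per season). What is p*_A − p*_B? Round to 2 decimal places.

A: p*_A = m/(m+e) = 0.34/1.0500 = 0.3238.
B: p*_B = 0.06/0.6600 = 0.0909.
p*_A − p*_B = 0.3238 − 0.0909 = 0.2329.

0.23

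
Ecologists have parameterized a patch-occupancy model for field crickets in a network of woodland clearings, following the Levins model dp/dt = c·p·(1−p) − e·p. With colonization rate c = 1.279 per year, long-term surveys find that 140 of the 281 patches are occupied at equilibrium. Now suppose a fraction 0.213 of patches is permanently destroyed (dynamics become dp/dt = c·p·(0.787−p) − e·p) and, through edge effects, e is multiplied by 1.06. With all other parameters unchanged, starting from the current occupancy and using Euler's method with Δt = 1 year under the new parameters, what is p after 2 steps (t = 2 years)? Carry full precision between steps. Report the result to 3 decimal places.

Observed p* = 140/281 = 0.49822.
Balance c(1−p*) = e gives e = 1.279×(1 − 0.49822) = 0.64178.
Starting from p₀ = 0.49822; update p ← p + (dp/dt)·Δt with the new parameters.
  1  |  dp/dt·Δt = -0.154914  |  p_1 = 0.343307
  2  |  dp/dt·Δt = -0.038725  |  p_2 = 0.304582

0.305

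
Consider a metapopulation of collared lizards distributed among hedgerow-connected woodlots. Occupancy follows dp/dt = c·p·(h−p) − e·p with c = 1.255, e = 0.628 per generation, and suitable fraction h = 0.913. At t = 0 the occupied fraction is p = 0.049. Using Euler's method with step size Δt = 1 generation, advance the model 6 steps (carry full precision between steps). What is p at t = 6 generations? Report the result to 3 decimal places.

Update rule: p ← p + [c·p·(h−p) − e·p]·Δt with Δt = 1.
t = 1: p = 0.04900 + (+0.02236) = 0.07136
t = 2: p = 0.07136 + (+0.03056) = 0.10192
t = 3: p = 0.10192 + (+0.03974) = 0.14166
t = 4: p = 0.14166 + (+0.04817) = 0.18983
t = 5: p = 0.18983 + (+0.05307) = 0.24290
t = 6: p = 0.24290 + (+0.05173) = 0.29463

0.295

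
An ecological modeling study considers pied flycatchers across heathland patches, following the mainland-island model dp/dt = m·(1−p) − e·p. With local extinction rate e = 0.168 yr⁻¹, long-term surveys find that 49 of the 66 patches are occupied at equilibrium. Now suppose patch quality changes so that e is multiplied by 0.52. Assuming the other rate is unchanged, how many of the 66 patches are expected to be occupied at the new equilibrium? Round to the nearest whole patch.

Observed p* = 49/66 = 0.74242.
Balance m(1−p*) = e·p* gives m = e·p*/(1−p*) = 0.168×0.74242/0.25758 = 0.48422.
New p* = m/(m+e) = 0.48422/(0.48422+0.08736) = 0.84716.
Expected occupied = 66 × 0.84716 = 55.91 ≈ 56.

56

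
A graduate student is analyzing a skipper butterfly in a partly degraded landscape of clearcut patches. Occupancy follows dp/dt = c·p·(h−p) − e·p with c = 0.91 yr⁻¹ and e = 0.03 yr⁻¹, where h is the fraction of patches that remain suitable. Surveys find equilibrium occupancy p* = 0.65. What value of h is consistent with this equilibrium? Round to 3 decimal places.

0.683

At equilibrium c(h−p*) = e, so h = p* + e/c.
h = 0.65 + 0.03/0.91 = 0.65 + 0.0330 = 0.6830.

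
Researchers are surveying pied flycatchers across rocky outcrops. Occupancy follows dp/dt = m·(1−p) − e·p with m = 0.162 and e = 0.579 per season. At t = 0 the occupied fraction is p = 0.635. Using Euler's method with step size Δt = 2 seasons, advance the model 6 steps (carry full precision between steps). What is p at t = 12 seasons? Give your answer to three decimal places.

Update rule: p ← p + [m·(1−p) − e·p]·Δt with Δt = 2.
step 1: Δp = -0.61707, p = 0.01793
step 2: Δp = +0.29743, p = 0.31536
step 3: Δp = -0.14336, p = 0.17200
step 4: Δp = +0.06910, p = 0.24110
step 5: Δp = -0.03331, p = 0.20779
step 6: Δp = +0.01605, p = 0.22384

0.224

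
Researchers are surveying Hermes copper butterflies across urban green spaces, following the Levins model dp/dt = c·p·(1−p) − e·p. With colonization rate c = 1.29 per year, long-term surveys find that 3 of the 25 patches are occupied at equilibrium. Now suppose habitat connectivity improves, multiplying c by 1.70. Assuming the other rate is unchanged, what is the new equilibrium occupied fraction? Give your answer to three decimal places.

Observed p* = 3/25 = 0.12000.
Balance c(1−p*) = e gives e = 1.29×(1 − 0.12000) = 1.13520.
New p* = 1 − e/c = 1 − 1.13520/2.19300 = 0.48235.

0.482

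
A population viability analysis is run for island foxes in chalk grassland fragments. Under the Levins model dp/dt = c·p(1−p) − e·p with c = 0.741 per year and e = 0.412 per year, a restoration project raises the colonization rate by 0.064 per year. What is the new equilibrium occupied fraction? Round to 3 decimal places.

Before: p* = 1 − 0.412/0.741 = 0.4440.
After the change, c = 0.805, e = 0.412, so p* = 1 − 0.412/0.805 = 0.4882.

0.488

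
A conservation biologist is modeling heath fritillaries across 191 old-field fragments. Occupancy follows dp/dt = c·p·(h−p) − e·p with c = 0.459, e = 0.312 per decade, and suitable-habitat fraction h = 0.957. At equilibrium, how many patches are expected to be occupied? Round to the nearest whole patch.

p* = h − e/c = 0.957 − 0.6797 = 0.2773.
Expected occupied patches = N × p* = 191 × 0.2773 = 52.96 ≈ 53.

53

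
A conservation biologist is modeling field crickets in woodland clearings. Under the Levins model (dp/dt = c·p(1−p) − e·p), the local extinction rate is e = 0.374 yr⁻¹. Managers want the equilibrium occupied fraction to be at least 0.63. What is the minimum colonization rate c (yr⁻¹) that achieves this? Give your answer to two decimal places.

1.01

p* = 1 − e/c ≥ 0.63 requires e/c ≤ 0.3700, i.e. c ≥ e/0.3700.
c_min = 0.374/0.3700 = 1.0108.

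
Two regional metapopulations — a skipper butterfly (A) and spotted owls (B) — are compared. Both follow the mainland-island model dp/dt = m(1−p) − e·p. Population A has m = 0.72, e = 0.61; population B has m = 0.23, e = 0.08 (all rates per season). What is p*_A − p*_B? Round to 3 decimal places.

A: p*_A = m/(m+e) = 0.72/1.3300 = 0.5414.
B: p*_B = 0.23/0.3100 = 0.7419.
p*_A − p*_B = 0.5414 − 0.7419 = -0.2006.

-0.201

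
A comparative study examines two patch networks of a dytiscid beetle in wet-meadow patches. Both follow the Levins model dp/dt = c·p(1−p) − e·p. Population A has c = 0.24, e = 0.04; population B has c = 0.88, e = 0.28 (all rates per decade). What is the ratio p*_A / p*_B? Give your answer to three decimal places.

1.222

A: p*_A = 1 − 0.04/0.24 = 0.8333.
B: p*_B = 1 − 0.28/0.88 = 0.6818.
p*_A / p*_B = 0.8333/0.6818 = 1.2222.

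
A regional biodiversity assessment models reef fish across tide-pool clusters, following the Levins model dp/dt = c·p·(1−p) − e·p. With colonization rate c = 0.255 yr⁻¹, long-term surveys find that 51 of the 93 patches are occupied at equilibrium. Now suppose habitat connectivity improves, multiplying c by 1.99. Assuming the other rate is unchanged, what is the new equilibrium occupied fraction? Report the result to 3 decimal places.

Observed p* = 51/93 = 0.54839.
Balance c(1−p*) = e gives e = 0.255×(1 − 0.54839) = 0.11516.
New p* = 1 − e/c = 1 − 0.11516/0.50745 = 0.77306.

0.773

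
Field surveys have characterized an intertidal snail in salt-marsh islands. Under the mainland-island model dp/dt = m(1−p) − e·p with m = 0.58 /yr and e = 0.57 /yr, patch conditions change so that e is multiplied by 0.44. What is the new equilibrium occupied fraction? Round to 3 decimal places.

0.698

Before: p* = 0.58/(0.58+0.57) = 0.5043.
After: m = 0.58, e = 0.2508; p* = 0.58/0.8308 = 0.6981.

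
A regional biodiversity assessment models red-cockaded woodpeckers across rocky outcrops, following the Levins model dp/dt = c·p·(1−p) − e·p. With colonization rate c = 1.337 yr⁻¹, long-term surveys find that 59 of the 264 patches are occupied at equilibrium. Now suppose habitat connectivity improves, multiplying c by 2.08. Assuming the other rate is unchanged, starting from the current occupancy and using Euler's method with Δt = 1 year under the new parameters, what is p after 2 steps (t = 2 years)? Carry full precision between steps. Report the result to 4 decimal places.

0.6753

Observed p* = 59/264 = 0.22348.
Balance c(1−p*) = e gives e = 1.337×(1 − 0.22348) = 1.03820.
Starting from p₀ = 0.22348; update p ← p + (dp/dt)·Δt with the new parameters.
  1  |  dp/dt·Δt = +0.250584  |  p_1 = 0.474069
  2  |  dp/dt·Δt = +0.201191  |  p_2 = 0.675260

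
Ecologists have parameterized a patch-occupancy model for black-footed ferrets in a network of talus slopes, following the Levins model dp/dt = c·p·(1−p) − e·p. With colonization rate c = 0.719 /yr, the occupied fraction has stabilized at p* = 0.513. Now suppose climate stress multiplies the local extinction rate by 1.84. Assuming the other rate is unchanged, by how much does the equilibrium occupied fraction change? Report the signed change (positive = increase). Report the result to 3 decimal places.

-0.409

Balance c(1−p*) = e gives e = 0.719×(1 − 0.51300) = 0.35015.
New p* = 1 − e/c = 1 − 0.64428/0.71900 = 0.10392.
Δp* = 0.10392 − 0.51300 = -0.40908.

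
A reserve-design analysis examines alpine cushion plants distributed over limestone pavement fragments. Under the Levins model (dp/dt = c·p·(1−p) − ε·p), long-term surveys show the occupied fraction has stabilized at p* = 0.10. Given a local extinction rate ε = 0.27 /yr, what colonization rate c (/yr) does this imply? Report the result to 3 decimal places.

At equilibrium c(1−p*) = ε, so c = ε/(1−p*).
c = 0.27/(1 − 0.10) = 0.27/0.9000 = 0.3000.

0.300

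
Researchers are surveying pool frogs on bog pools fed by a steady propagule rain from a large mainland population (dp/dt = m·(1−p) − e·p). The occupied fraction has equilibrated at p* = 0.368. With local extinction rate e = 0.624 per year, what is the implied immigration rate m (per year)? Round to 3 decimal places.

0.363

At equilibrium m(1−p*) = e·p*, so m = e·p*/(1−p*).
m = 0.624 × 0.368 / 0.6320 = 0.2296/0.6320 = 0.3633.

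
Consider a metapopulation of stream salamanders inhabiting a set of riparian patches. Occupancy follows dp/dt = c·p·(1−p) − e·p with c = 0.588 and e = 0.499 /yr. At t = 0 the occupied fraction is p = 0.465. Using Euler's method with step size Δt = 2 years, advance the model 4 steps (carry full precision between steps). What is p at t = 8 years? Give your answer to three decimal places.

Update rule: p ← p + [c·p·(1−p) − e·p]·Δt with Δt = 2.
  1  |  dp/dt·Δt = -0.171511  |  p_1 = 0.293489
  2  |  dp/dt·Δt = -0.049055  |  p_2 = 0.244435
  3  |  dp/dt·Δt = -0.026755  |  p_3 = 0.217680
  4  |  dp/dt·Δt = -0.016977  |  p_4 = 0.200703

0.201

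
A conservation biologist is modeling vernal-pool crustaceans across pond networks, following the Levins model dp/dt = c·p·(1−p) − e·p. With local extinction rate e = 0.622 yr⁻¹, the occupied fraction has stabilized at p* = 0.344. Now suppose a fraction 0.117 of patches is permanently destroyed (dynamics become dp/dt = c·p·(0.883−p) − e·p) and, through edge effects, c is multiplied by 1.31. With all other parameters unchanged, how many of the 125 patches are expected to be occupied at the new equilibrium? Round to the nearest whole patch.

48

Balance c(1−p*) = e gives c = e/(1 − 0.34400) = 0.622/0.65600 = 0.94817.
New p* = 0.883 − e/c = 0.883 − 0.62200/1.24210 = 0.38224.
Expected occupied = 125 × 0.38224 = 47.78 ≈ 48.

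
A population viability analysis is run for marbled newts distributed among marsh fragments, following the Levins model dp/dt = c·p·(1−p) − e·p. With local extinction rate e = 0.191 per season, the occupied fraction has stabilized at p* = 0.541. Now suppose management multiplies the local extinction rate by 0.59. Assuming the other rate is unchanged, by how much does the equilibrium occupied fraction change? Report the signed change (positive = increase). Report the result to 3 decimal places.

Balance c(1−p*) = e gives c = e/(1 − 0.54100) = 0.191/0.45900 = 0.41612.
New p* = 1 − e/c = 1 − 0.11269/0.41612 = 0.72919.
Δp* = 0.72919 − 0.54100 = +0.18819.

0.188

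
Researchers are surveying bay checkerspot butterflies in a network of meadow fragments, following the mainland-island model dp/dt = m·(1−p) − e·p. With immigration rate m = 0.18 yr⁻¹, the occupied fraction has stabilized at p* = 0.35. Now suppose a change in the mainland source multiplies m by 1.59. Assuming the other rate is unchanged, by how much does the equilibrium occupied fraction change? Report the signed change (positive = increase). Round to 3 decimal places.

Balance m(1−p*) = e·p* gives e = m(1−p*)/p* = 0.18×0.65000/0.35000 = 0.33429.
New p* = m/(m+e) = 0.28620/(0.28620+0.33429) = 0.46125.
Δp* = 0.46125 − 0.35000 = +0.11125.

0.111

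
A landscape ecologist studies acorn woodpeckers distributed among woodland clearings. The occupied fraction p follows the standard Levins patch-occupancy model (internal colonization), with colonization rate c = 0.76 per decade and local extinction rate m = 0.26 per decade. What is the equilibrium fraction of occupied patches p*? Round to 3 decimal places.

At equilibrium, colonization balances extinction: c·p*·(1−p*) = m·p*.
So p* = 1 − m/c = 1 − 0.26/0.76 = 1 − 0.3421 = 0.6579.

0.658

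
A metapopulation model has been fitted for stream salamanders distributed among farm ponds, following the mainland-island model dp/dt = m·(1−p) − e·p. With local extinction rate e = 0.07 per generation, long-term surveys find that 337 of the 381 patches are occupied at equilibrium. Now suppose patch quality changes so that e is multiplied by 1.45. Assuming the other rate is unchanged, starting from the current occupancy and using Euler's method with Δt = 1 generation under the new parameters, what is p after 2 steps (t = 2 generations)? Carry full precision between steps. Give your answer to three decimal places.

Observed p* = 337/381 = 0.88451.
Balance m(1−p*) = e·p* gives m = e·p*/(1−p*) = 0.07×0.88451/0.11549 = 0.53614.
Starting from p₀ = 0.88451; update p ← p + (dp/dt)·Δt with the new parameters.
t = 1: p = 0.88451 + (-0.02786) = 0.85665
t = 2: p = 0.85665 + (-0.01010) = 0.84656

0.847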